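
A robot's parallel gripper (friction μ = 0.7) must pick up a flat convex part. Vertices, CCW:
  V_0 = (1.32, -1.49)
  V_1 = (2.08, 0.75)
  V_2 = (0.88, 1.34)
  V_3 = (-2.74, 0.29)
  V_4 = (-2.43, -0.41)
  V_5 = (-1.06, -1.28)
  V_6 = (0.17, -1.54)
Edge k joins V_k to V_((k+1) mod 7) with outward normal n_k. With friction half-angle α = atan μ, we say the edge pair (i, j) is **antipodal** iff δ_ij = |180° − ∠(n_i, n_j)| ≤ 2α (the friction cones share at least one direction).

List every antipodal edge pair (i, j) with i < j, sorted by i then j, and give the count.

α = atan 0.7 = 34.99°;  2α = 69.98°
n_0 = (+0.9470, -0.3213)
n_1 = (+0.4412, +0.8974)
n_2 = (-0.2786, +0.9604)
n_3 = (-0.9143, -0.4049)
n_4 = (-0.5361, -0.8442)
n_5 = (-0.2068, -0.9784)
n_6 = (+0.0434, -0.9991)
  (0,1): δ = 97.44°  ·
  (0,2): δ = 55.08°  ✓
  (0,3): δ = 42.63°  ✓
  (0,4): δ = 76.32°  ·
  (0,5): δ = 96.81°  ·
  (0,6): δ = 111.23°  ·
  (1,2): δ = 137.64°  ·
  (1,3): δ = 39.93°  ✓
  (1,4): δ = 6.24°  ✓
  (1,5): δ = 14.25°  ✓
  (1,6): δ = 28.67°  ✓
  (2,3): δ = 82.29°  ·
  (2,4): δ = 48.59°  ✓
  (2,5): δ = 28.11°  ✓
  (2,6): δ = 13.69°  ✓
  (3,4): δ = 146.30°  ·
  (3,5): δ = 125.82°  ·
  (3,6): δ = 111.40°  ·
  (4,5): δ = 159.52°  ·
  (4,6): δ = 145.09°  ·
  (5,6): δ = 165.57°  ·
antipodal pairs: 9

count = 9; pairs: (0,2), (0,3), (1,3), (1,4), (1,5), (1,6), (2,4), (2,5), (2,6)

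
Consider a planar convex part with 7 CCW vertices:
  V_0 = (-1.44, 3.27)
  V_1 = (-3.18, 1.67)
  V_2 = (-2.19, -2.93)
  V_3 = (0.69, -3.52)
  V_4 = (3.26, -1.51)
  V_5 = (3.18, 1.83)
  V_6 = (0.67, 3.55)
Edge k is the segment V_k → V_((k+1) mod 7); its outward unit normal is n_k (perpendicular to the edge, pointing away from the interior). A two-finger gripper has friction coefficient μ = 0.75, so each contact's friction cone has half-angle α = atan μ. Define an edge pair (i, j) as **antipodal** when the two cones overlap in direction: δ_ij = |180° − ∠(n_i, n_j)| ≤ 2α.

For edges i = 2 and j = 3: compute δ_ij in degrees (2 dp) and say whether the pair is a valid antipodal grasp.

δ = 130.39°, invalid

α = atan 0.75 = 36.87°;  2α = 73.74°
edge 2: e_2 = (+2.88, -0.59);  n_2 = (-0.2007, -0.9797)
edge 3: e_3 = (+2.57, +2.01);  n_3 = (+0.6161, -0.7877)
∠(n_2, n_3) = 49.61°
δ = |180° − 49.61°| = 130.39°
130.39° > 2α = 73.74°  →  invalid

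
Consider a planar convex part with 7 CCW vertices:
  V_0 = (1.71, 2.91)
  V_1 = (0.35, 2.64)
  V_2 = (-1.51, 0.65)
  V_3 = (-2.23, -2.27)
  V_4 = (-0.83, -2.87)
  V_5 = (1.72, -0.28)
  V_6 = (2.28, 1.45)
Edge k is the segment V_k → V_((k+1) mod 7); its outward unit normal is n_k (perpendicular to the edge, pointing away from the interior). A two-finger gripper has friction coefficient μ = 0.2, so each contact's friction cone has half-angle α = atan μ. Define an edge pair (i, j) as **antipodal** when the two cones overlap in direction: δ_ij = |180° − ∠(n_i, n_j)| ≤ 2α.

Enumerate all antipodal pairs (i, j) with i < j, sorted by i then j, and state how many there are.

α = atan 0.2 = 11.31°;  2α = 22.62°
n_0 = (-0.1947, +0.9809)
n_1 = (-0.7306, +0.6828)
n_2 = (-0.9709, +0.2394)
n_3 = (-0.3939, -0.9191)
n_4 = (+0.7126, -0.7016)
n_5 = (+0.9514, -0.3080)
n_6 = (+0.9315, +0.3637)
  (0,1): δ = 144.29°  ·
  (0,2): δ = 115.08°  ·
  (0,3): δ = 34.43°  ·
  (0,4): δ = 34.22°  ·
  (0,5): δ = 60.83°  ·
  (0,6): δ = 100.10°  ·
  (1,2): δ = 150.79°  ·
  (1,3): δ = 70.13°  ·
  (1,4): δ = 1.49°  ✓
  (1,5): δ = 25.13°  ·
  (1,6): δ = 64.39°  ·
  (2,3): δ = 99.35°  ·
  (2,4): δ = 30.70°  ·
  (2,5): δ = 4.09°  ✓
  (2,6): δ = 35.18°  ·
  (3,4): δ = 111.36°  ·
  (3,5): δ = 84.74°  ·
  (3,6): δ = 45.48°  ·
  (4,5): δ = 153.38°  ·
  (4,6): δ = 114.12°  ·
  (5,6): δ = 140.74°  ·
antipodal pairs: 2

count = 2; pairs: (1,4), (2,5)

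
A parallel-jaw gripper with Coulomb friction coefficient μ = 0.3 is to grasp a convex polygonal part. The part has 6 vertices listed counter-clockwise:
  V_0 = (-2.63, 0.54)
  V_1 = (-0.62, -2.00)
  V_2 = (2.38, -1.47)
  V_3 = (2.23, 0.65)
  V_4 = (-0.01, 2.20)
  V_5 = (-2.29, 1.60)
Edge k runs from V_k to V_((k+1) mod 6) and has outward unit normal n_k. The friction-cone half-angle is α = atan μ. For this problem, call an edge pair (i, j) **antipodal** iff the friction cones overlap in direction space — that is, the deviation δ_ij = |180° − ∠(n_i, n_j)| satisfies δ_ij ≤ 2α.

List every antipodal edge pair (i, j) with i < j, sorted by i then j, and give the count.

count = 3; pairs: (0,3), (1,4), (2,5)

α = atan 0.3 = 16.70°;  2α = 33.40°
n_0 = (-0.7842, -0.6205)
n_1 = (+0.1740, -0.9848)
n_2 = (+0.9975, +0.0706)
n_3 = (+0.5690, +0.8223)
n_4 = (-0.2545, +0.9671)
n_5 = (-0.9522, +0.3054)
  (0,1): δ = 118.34°  ·
  (0,2): δ = 34.31°  ·
  (0,3): δ = 16.96°  ✓
  (0,4): δ = 66.39°  ·
  (0,5): δ = 123.86°  ·
  (1,2): δ = 95.97°  ·
  (1,3): δ = 44.70°  ·
  (1,4): δ = 4.72°  ✓
  (1,5): δ = 62.20°  ·
  (2,3): δ = 128.73°  ·
  (2,4): δ = 79.30°  ·
  (2,5): δ = 21.83°  ✓
  (3,4): δ = 130.57°  ·
  (3,5): δ = 73.10°  ·
  (4,5): δ = 122.53°  ·
antipodal pairs: 3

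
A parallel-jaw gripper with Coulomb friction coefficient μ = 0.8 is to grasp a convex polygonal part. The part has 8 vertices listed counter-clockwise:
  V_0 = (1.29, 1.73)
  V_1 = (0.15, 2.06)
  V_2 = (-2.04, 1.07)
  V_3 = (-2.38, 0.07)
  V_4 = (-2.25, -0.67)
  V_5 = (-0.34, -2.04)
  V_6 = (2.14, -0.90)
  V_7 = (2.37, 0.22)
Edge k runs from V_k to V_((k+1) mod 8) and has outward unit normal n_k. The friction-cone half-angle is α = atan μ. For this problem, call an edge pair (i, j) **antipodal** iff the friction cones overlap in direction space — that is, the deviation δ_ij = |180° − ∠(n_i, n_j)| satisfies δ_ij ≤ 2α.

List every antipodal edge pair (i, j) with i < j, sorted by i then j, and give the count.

count = 14; pairs: (0,3), (0,4), (0,5), (1,4), (1,5), (1,6), (2,5), (2,6), (2,7), (3,5), (3,6), (3,7), (4,6), (4,7)

α = atan 0.8 = 38.66°;  2α = 77.32°
n_0 = (+0.2781, +0.9606)
n_1 = (-0.4119, +0.9112)
n_2 = (-0.9468, +0.3219)
n_3 = (-0.9849, -0.1730)
n_4 = (-0.5828, -0.8126)
n_5 = (+0.4177, -0.9086)
n_6 = (+0.9796, -0.2012)
n_7 = (+0.8134, +0.5817)
  (0,1): δ = 139.53°  ·
  (0,2): δ = 92.63°  ·
  (0,3): δ = 63.89°  ✓
  (0,4): δ = 19.51°  ✓
  (0,5): δ = 40.83°  ✓
  (0,6): δ = 94.54°  ·
  (0,7): δ = 141.72°  ·
  (1,2): δ = 133.10°  ·
  (1,3): δ = 104.36°  ·
  (1,4): δ = 59.98°  ✓
  (1,5): δ = 0.36°  ✓
  (1,6): δ = 54.07°  ✓
  (1,7): δ = 101.25°  ·
  (2,3): δ = 151.26°  ·
  (2,4): δ = 106.87°  ·
  (2,5): δ = 46.53°  ✓
  (2,6): δ = 7.17°  ✓
  (2,7): δ = 54.35°  ✓
  (3,4): δ = 135.61°  ·
  (3,5): δ = 75.28°  ✓
  (3,6): δ = 21.57°  ✓
  (3,7): δ = 25.61°  ✓
  (4,5): δ = 119.66°  ·
  (4,6): δ = 65.95°  ✓
  (4,7): δ = 18.78°  ✓
  (5,6): δ = 126.29°  ·
  (5,7): δ = 79.11°  ·
  (6,7): δ = 132.82°  ·
antipodal pairs: 14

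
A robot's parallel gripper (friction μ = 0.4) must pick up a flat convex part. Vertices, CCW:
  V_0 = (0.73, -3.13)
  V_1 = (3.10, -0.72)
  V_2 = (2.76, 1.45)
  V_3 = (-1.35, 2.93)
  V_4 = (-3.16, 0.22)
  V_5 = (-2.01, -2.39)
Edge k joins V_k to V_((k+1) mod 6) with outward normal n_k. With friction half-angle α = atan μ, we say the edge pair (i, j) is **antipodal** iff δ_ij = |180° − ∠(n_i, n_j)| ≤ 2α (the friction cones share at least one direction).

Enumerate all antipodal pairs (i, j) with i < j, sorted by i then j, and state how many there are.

α = atan 0.4 = 21.80°;  2α = 43.60°
n_0 = (+0.7130, -0.7012)
n_1 = (+0.9879, +0.1548)
n_2 = (+0.3388, +0.9409)
n_3 = (-0.8316, +0.5554)
n_4 = (-0.9151, -0.4032)
n_5 = (-0.2607, -0.9654)
  (0,1): δ = 126.57°  ·
  (0,2): δ = 65.28°  ·
  (0,3): δ = 10.78°  ✓
  (0,4): δ = 68.30°  ·
  (0,5): δ = 119.41°  ·
  (1,2): δ = 118.71°  ·
  (1,3): δ = 42.64°  ✓
  (1,4): δ = 14.87°  ✓
  (1,5): δ = 65.98°  ·
  (2,3): δ = 103.94°  ·
  (2,4): δ = 46.42°  ·
  (2,5): δ = 4.69°  ✓
  (3,4): δ = 122.48°  ·
  (3,5): δ = 71.37°  ·
  (4,5): δ = 128.89°  ·
antipodal pairs: 4

count = 4; pairs: (0,3), (1,3), (1,4), (2,5)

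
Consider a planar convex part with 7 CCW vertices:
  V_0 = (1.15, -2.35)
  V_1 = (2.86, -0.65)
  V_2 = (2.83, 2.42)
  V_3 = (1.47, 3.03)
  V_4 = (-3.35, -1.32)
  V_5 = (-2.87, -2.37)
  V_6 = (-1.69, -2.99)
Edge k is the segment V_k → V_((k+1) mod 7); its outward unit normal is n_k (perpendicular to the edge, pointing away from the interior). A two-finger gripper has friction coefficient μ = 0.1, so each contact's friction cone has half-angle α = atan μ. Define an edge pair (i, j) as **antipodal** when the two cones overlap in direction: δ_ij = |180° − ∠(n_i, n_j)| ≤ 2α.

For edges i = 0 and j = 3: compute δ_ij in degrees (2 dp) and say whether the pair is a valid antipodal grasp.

α = atan 0.1 = 5.71°;  2α = 11.42°
edge 0: e_0 = (+1.71, +1.70);  n_0 = (+0.7050, -0.7092)
edge 3: e_3 = (-4.82, -4.35);  n_3 = (-0.6700, +0.7424)
∠(n_0, n_3) = 177.23°
δ = |180° − 177.23°| = 2.77°
2.77° ≤ 2α = 11.42°  →  valid

δ = 2.77°, valid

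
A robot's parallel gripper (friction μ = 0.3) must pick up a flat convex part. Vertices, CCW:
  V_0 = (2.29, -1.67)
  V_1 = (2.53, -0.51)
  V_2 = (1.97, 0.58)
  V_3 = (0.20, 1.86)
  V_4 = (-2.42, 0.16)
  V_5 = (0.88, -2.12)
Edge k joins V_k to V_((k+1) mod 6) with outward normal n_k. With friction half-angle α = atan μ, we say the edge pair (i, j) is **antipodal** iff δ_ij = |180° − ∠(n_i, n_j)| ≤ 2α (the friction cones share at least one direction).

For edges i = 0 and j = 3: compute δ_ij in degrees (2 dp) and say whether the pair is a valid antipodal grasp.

α = atan 0.3 = 16.70°;  2α = 33.40°
edge 0: e_0 = (+0.24, +1.16);  n_0 = (+0.9793, -0.2026)
edge 3: e_3 = (-2.62, -1.70);  n_3 = (-0.5443, +0.8389)
∠(n_0, n_3) = 134.67°
δ = |180° − 134.67°| = 45.33°
45.33° > 2α = 33.40°  →  invalid

δ = 45.33°, invalid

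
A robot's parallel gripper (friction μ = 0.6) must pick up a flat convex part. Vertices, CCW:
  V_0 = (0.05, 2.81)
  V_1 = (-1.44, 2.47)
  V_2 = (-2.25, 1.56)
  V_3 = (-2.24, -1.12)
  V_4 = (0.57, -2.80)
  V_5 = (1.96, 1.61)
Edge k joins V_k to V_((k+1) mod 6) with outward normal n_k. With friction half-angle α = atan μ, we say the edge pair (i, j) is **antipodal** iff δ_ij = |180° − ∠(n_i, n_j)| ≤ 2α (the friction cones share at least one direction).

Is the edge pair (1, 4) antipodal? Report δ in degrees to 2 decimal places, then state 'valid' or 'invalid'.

α = atan 0.6 = 30.96°;  2α = 61.93°
edge 1: e_1 = (-0.81, -0.91);  n_1 = (-0.7470, +0.6649)
edge 4: e_4 = (+1.39, +4.41);  n_4 = (+0.9537, -0.3006)
∠(n_1, n_4) = 155.82°
δ = |180° − 155.82°| = 24.18°
24.18° ≤ 2α = 61.93°  →  valid

δ = 24.18°, valid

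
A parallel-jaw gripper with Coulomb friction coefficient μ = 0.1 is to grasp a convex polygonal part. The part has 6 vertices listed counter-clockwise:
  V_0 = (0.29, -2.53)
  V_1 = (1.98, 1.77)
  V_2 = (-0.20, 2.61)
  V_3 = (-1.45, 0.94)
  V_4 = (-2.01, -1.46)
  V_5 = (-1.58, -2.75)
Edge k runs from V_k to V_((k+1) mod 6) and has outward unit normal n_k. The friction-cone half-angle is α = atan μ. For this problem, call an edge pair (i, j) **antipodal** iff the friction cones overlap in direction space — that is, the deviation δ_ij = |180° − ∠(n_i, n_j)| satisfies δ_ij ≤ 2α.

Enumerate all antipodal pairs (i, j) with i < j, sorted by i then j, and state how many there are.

count = 1; pairs: (0,3)

α = atan 0.1 = 5.71°;  2α = 11.42°
n_0 = (+0.9307, -0.3658)
n_1 = (+0.3596, +0.9331)
n_2 = (-0.8006, +0.5992)
n_3 = (-0.9738, +0.2272)
n_4 = (-0.9487, -0.3162)
n_5 = (+0.1168, -0.9932)
  (0,1): δ = 89.62°  ·
  (0,2): δ = 15.36°  ·
  (0,3): δ = 8.32°  ✓
  (0,4): δ = 39.89°  ·
  (0,5): δ = 118.17°  ·
  (1,2): δ = 105.74°  ·
  (1,3): δ = 82.06°  ·
  (1,4): δ = 50.49°  ·
  (1,5): δ = 27.78°  ·
  (2,3): δ = 156.32°  ·
  (2,4): δ = 124.75°  ·
  (2,5): δ = 46.48°  ·
  (3,4): δ = 148.43°  ·
  (3,5): δ = 70.16°  ·
  (4,5): δ = 101.73°  ·
antipodal pairs: 1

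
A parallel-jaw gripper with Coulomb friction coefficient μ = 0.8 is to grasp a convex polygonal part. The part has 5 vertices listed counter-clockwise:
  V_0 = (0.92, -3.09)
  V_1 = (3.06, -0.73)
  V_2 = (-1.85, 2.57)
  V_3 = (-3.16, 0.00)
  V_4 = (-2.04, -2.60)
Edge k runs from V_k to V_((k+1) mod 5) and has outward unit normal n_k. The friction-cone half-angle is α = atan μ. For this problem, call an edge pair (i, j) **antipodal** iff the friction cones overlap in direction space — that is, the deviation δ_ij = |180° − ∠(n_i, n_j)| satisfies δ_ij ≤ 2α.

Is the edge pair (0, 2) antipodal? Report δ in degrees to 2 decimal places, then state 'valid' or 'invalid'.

δ = 15.19°, valid

α = atan 0.8 = 38.66°;  2α = 77.32°
edge 0: e_0 = (+2.14, +2.36);  n_0 = (+0.7408, -0.6717)
edge 2: e_2 = (-1.31, -2.57);  n_2 = (-0.8909, +0.4541)
∠(n_0, n_2) = 164.81°
δ = |180° − 164.81°| = 15.19°
15.19° ≤ 2α = 77.32°  →  valid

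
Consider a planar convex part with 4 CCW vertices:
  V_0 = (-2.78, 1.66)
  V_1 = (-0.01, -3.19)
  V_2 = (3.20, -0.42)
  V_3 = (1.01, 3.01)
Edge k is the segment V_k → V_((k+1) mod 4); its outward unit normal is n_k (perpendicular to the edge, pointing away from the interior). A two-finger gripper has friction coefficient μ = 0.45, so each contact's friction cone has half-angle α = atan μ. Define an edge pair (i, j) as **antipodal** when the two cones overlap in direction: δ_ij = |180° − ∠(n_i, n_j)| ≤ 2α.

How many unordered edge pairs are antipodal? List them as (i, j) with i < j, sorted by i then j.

count = 2; pairs: (0,2), (1,3)

α = atan 0.45 = 24.23°;  2α = 48.46°
n_0 = (-0.8684, -0.4959)
n_1 = (+0.6533, -0.7571)
n_2 = (+0.8429, +0.5381)
n_3 = (-0.3355, +0.9420)
  (0,1): δ = 78.94°  ·
  (0,2): δ = 2.83°  ✓
  (0,3): δ = 79.87°  ·
  (1,2): δ = 98.23°  ·
  (1,3): δ = 21.19°  ✓
  (2,3): δ = 102.95°  ·
antipodal pairs: 2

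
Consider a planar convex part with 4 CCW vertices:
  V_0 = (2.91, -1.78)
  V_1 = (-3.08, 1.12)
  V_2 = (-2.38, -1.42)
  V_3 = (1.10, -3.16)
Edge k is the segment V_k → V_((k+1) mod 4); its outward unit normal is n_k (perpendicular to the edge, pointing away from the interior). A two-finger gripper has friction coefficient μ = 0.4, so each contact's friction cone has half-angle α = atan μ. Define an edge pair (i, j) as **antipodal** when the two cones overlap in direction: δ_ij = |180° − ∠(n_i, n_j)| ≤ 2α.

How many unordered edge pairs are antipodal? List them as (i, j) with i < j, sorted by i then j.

α = atan 0.4 = 21.80°;  2α = 43.60°
n_0 = (+0.4358, +0.9001)
n_1 = (-0.9641, -0.2657)
n_2 = (-0.4472, -0.8944)
n_3 = (+0.6063, -0.7952)
  (0,1): δ = 48.76°  ·
  (0,2): δ = 0.73°  ✓
  (0,3): δ = 63.16°  ·
  (1,2): δ = 131.97°  ·
  (1,3): δ = 68.08°  ·
  (2,3): δ = 116.11°  ·
antipodal pairs: 1

count = 1; pairs: (0,2)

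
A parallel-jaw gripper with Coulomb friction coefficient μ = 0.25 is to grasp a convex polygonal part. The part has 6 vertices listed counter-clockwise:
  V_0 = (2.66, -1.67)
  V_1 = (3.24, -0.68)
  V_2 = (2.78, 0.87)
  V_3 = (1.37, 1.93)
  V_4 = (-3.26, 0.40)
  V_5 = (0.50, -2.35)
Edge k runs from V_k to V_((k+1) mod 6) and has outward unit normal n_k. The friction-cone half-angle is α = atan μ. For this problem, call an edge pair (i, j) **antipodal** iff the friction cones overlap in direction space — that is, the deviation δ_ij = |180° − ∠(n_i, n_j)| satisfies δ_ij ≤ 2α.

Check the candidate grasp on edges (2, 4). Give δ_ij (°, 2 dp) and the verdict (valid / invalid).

α = atan 0.25 = 14.04°;  2α = 28.07°
edge 2: e_2 = (-1.41, +1.06);  n_2 = (+0.6009, +0.7993)
edge 4: e_4 = (+3.76, -2.75);  n_4 = (-0.5903, -0.8072)
∠(n_2, n_4) = 179.25°
δ = |180° − 179.25°| = 0.75°
0.75° ≤ 2α = 28.07°  →  valid

δ = 0.75°, valid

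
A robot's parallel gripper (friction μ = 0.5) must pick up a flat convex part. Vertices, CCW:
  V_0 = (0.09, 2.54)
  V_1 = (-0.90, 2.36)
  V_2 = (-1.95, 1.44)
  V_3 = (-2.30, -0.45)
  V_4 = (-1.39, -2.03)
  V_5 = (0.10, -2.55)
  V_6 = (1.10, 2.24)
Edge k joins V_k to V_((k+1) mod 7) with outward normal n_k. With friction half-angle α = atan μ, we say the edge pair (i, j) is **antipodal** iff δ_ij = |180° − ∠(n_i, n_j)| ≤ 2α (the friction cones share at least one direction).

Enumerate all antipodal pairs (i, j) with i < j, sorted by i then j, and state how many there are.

count = 6; pairs: (0,4), (1,5), (2,5), (3,5), (3,6), (4,6)

α = atan 0.5 = 26.57°;  2α = 53.13°
n_0 = (-0.1789, +0.9839)
n_1 = (-0.6590, +0.7521)
n_2 = (-0.9833, +0.1821)
n_3 = (-0.8666, -0.4991)
n_4 = (-0.3295, -0.9442)
n_5 = (+0.9789, -0.2044)
n_6 = (+0.2847, +0.9586)
  (0,1): δ = 149.08°  ·
  (0,2): δ = 110.80°  ·
  (0,3): δ = 70.37°  ·
  (0,4): δ = 29.54°  ✓
  (0,5): δ = 67.90°  ·
  (0,6): δ = 153.15°  ·
  (1,2): δ = 141.72°  ·
  (1,3): δ = 101.28°  ·
  (1,4): δ = 60.46°  ·
  (1,5): δ = 36.98°  ✓
  (1,6): δ = 122.23°  ·
  (2,3): δ = 139.57°  ·
  (2,4): δ = 98.75°  ·
  (2,5): δ = 1.30°  ✓
  (2,6): δ = 83.95°  ·
  (3,4): δ = 139.18°  ·
  (3,5): δ = 41.73°  ✓
  (3,6): δ = 43.52°  ✓
  (4,5): δ = 82.55°  ·
  (4,6): δ = 2.70°  ✓
  (5,6): δ = 94.75°  ·
antipodal pairs: 6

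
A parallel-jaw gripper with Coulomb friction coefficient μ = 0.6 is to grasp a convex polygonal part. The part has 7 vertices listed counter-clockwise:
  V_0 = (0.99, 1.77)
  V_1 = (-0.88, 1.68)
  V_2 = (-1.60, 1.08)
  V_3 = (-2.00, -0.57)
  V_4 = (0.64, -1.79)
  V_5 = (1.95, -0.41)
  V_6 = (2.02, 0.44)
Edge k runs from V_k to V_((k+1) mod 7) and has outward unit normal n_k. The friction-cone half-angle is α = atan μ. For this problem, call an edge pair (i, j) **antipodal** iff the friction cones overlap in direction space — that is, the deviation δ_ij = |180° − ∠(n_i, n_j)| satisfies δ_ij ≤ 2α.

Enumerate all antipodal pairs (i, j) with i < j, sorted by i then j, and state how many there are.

count = 8; pairs: (0,3), (0,4), (1,4), (1,5), (2,4), (2,5), (2,6), (3,6)

α = atan 0.6 = 30.96°;  2α = 61.93°
n_0 = (-0.0481, +0.9988)
n_1 = (-0.6402, +0.7682)
n_2 = (-0.9719, +0.2356)
n_3 = (-0.4195, -0.9078)
n_4 = (+0.7253, -0.6885)
n_5 = (+0.9966, -0.0821)
n_6 = (+0.7906, +0.6123)
  (0,1): δ = 142.95°  ·
  (0,2): δ = 106.38°  ·
  (0,3): δ = 27.56°  ✓
  (0,4): δ = 43.74°  ✓
  (0,5): δ = 82.54°  ·
  (0,6): δ = 125.00°  ·
  (1,2): δ = 143.43°  ·
  (1,3): δ = 64.61°  ·
  (1,4): δ = 6.69°  ✓
  (1,5): δ = 45.49°  ✓
  (1,6): δ = 87.95°  ·
  (2,3): δ = 101.18°  ·
  (2,4): δ = 29.88°  ✓
  (2,5): δ = 8.92°  ✓
  (2,6): δ = 51.38°  ✓
  (3,4): δ = 108.71°  ·
  (3,5): δ = 69.91°  ·
  (3,6): δ = 27.44°  ✓
  (4,5): δ = 141.20°  ·
  (4,6): δ = 98.74°  ·
  (5,6): δ = 137.54°  ·
antipodal pairs: 8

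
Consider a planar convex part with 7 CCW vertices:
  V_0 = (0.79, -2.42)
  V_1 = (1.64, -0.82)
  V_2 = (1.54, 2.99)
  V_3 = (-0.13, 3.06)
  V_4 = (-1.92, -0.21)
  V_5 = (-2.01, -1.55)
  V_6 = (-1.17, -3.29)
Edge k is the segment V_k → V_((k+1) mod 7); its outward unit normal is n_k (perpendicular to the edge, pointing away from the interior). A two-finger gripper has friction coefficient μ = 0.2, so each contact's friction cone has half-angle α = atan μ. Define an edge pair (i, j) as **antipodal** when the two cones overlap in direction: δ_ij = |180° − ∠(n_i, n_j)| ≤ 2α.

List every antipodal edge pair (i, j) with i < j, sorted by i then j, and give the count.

count = 2; pairs: (0,3), (1,4)

α = atan 0.2 = 11.31°;  2α = 22.62°
n_0 = (+0.8831, -0.4692)
n_1 = (+0.9997, +0.0262)
n_2 = (+0.0419, +0.9991)
n_3 = (-0.8772, +0.4802)
n_4 = (-0.9978, +0.0670)
n_5 = (-0.9006, -0.4347)
n_6 = (+0.4057, -0.9140)
  (0,1): δ = 150.52°  ·
  (0,2): δ = 64.42°  ·
  (0,3): δ = 0.72°  ✓
  (0,4): δ = 24.14°  ·
  (0,5): δ = 53.75°  ·
  (0,6): δ = 141.91°  ·
  (1,2): δ = 93.90°  ·
  (1,3): δ = 30.20°  ·
  (1,4): δ = 5.35°  ✓
  (1,5): δ = 24.27°  ·
  (1,6): δ = 112.43°  ·
  (2,3): δ = 116.30°  ·
  (2,4): δ = 91.44°  ·
  (2,5): δ = 61.83°  ·
  (2,6): δ = 26.34°  ·
  (3,4): δ = 155.15°  ·
  (3,5): δ = 125.53°  ·
  (3,6): δ = 37.37°  ·
  (4,5): δ = 150.39°  ·
  (4,6): δ = 62.22°  ·
  (5,6): δ = 91.83°  ·
antipodal pairs: 2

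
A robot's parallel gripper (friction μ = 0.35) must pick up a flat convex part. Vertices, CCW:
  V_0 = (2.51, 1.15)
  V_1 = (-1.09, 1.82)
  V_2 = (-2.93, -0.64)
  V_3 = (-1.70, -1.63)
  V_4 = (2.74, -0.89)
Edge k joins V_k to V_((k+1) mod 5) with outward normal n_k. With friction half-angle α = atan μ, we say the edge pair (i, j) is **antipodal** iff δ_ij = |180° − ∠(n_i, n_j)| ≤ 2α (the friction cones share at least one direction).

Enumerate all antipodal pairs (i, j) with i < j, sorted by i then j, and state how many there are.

α = atan 0.35 = 19.29°;  2α = 38.58°
n_0 = (+0.1830, +0.9831)
n_1 = (-0.8008, +0.5990)
n_2 = (-0.6270, -0.7790)
n_3 = (+0.1644, -0.9864)
n_4 = (+0.9937, +0.1120)
  (0,1): δ = 116.25°  ·
  (0,2): δ = 28.29°  ✓
  (0,3): δ = 20.01°  ✓
  (0,4): δ = 106.98°  ·
  (1,2): δ = 92.03°  ·
  (1,3): δ = 43.74°  ·
  (1,4): δ = 43.23°  ·
  (2,3): δ = 131.71°  ·
  (2,4): δ = 44.74°  ·
  (3,4): δ = 93.03°  ·
antipodal pairs: 2

count = 2; pairs: (0,2), (0,3)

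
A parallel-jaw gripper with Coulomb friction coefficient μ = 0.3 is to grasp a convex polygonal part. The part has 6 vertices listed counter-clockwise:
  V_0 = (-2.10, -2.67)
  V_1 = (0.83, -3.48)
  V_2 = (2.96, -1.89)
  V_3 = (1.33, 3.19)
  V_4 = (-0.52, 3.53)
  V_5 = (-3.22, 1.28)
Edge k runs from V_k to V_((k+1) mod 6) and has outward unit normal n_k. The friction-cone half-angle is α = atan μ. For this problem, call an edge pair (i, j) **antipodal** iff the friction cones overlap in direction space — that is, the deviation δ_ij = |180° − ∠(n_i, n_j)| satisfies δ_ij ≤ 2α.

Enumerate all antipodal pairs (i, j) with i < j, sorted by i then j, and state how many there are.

count = 3; pairs: (0,3), (1,4), (2,5)

α = atan 0.3 = 16.70°;  2α = 33.40°
n_0 = (-0.2665, -0.9638)
n_1 = (+0.5982, -0.8014)
n_2 = (+0.9522, +0.3055)
n_3 = (+0.1808, +0.9835)
n_4 = (-0.6402, +0.7682)
n_5 = (-0.9621, -0.2728)
  (0,1): δ = 127.81°  ·
  (0,2): δ = 56.76°  ·
  (0,3): δ = 5.04°  ✓
  (0,4): δ = 55.26°  ·
  (0,5): δ = 121.28°  ·
  (1,2): δ = 108.95°  ·
  (1,3): δ = 47.15°  ·
  (1,4): δ = 3.07°  ✓
  (1,5): δ = 69.09°  ·
  (2,3): δ = 118.20°  ·
  (2,4): δ = 67.98°  ·
  (2,5): δ = 1.96°  ✓
  (3,4): δ = 129.78°  ·
  (3,5): δ = 63.76°  ·
  (4,5): δ = 113.98°  ·
antipodal pairs: 3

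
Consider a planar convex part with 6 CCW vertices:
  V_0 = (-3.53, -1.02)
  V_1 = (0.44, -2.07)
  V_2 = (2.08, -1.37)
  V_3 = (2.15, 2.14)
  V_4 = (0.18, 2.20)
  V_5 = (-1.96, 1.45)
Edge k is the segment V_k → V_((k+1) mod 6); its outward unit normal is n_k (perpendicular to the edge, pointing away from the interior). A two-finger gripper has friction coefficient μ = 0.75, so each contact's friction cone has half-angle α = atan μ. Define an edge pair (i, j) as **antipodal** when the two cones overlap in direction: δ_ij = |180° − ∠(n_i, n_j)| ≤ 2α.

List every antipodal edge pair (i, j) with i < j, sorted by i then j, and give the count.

α = atan 0.75 = 36.87°;  2α = 73.74°
n_0 = (-0.2557, -0.9668)
n_1 = (+0.3926, -0.9197)
n_2 = (+0.9998, -0.0199)
n_3 = (+0.0304, +0.9995)
n_4 = (-0.3307, +0.9437)
n_5 = (-0.8439, +0.5364)
  (0,1): δ = 142.07°  ·
  (0,2): δ = 76.33°  ·
  (0,3): δ = 13.07°  ✓
  (0,4): δ = 34.13°  ✓
  (0,5): δ = 72.37°  ✓
  (1,2): δ = 114.26°  ·
  (1,3): δ = 24.86°  ✓
  (1,4): δ = 3.80°  ✓
  (1,5): δ = 34.44°  ✓
  (2,3): δ = 90.60°  ·
  (2,4): δ = 69.54°  ✓
  (2,5): δ = 31.30°  ✓
  (3,4): δ = 158.94°  ·
  (3,5): δ = 120.70°  ·
  (4,5): δ = 141.76°  ·
antipodal pairs: 8

count = 8; pairs: (0,3), (0,4), (0,5), (1,3), (1,4), (1,5), (2,4), (2,5)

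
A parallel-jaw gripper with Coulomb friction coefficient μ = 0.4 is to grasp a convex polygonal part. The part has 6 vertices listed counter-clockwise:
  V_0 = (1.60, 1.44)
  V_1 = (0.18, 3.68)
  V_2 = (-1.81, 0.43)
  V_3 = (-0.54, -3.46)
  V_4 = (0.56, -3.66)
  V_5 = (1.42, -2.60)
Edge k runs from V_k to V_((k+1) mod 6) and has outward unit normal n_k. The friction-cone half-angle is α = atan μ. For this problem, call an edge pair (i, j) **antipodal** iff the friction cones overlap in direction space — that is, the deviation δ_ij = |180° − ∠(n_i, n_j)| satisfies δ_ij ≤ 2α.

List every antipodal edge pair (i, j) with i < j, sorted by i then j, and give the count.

count = 4; pairs: (0,2), (1,4), (1,5), (2,5)

α = atan 0.4 = 21.80°;  2α = 43.60°
n_0 = (+0.8446, +0.5354)
n_1 = (-0.8528, +0.5222)
n_2 = (-0.9506, -0.3104)
n_3 = (-0.1789, -0.9839)
n_4 = (+0.7766, -0.6300)
n_5 = (+0.9990, -0.0445)
  (0,1): δ = 63.85°  ·
  (0,2): δ = 14.29°  ✓
  (0,3): δ = 47.32°  ·
  (0,4): δ = 108.58°  ·
  (0,5): δ = 145.08°  ·
  (1,2): δ = 130.44°  ·
  (1,3): δ = 68.83°  ·
  (1,4): δ = 7.57°  ✓
  (1,5): δ = 28.93°  ✓
  (2,3): δ = 118.39°  ·
  (2,4): δ = 57.13°  ·
  (2,5): δ = 20.63°  ✓
  (3,4): δ = 118.75°  ·
  (3,5): δ = 82.25°  ·
  (4,5): δ = 143.50°  ·
antipodal pairs: 4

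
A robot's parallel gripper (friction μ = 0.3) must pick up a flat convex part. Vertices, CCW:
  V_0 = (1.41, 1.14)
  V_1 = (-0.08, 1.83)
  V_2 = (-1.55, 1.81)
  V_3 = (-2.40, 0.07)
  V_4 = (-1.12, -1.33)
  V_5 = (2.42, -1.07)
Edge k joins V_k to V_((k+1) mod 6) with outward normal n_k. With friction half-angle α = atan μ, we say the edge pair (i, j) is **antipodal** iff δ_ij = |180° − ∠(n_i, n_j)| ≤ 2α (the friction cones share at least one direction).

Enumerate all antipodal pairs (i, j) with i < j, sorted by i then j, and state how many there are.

count = 4; pairs: (0,3), (0,4), (1,4), (3,5)

α = atan 0.3 = 16.70°;  2α = 33.40°
n_0 = (+0.4202, +0.9074)
n_1 = (-0.0136, +0.9999)
n_2 = (-0.8985, +0.4389)
n_3 = (-0.7380, -0.6748)
n_4 = (+0.0732, -0.9973)
n_5 = (+0.9095, +0.4157)
  (0,1): δ = 154.37°  ·
  (0,2): δ = 91.19°  ·
  (0,3): δ = 22.72°  ✓
  (0,4): δ = 29.05°  ✓
  (0,5): δ = 139.41°  ·
  (1,2): δ = 116.82°  ·
  (1,3): δ = 48.34°  ·
  (1,4): δ = 3.42°  ✓
  (1,5): δ = 113.78°  ·
  (2,3): δ = 111.53°  ·
  (2,4): δ = 59.76°  ·
  (2,5): δ = 50.60°  ·
  (3,4): δ = 128.24°  ·
  (3,5): δ = 17.88°  ✓
  (4,5): δ = 69.64°  ·
antipodal pairs: 4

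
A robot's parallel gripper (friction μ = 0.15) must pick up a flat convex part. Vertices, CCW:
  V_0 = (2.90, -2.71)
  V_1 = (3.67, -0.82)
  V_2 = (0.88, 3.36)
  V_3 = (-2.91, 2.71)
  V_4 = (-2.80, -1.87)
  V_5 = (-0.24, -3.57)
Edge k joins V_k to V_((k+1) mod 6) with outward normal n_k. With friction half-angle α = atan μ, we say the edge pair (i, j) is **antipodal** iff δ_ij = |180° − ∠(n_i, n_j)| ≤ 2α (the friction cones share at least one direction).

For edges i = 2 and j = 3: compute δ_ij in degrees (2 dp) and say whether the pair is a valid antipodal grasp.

α = atan 0.15 = 8.53°;  2α = 17.06°
edge 2: e_2 = (-3.79, -0.65);  n_2 = (-0.1690, +0.9856)
edge 3: e_3 = (+0.11, -4.58);  n_3 = (-0.9997, -0.0240)
∠(n_2, n_3) = 81.64°
δ = |180° − 81.64°| = 98.36°
98.36° > 2α = 17.06°  →  invalid

δ = 98.36°, invalid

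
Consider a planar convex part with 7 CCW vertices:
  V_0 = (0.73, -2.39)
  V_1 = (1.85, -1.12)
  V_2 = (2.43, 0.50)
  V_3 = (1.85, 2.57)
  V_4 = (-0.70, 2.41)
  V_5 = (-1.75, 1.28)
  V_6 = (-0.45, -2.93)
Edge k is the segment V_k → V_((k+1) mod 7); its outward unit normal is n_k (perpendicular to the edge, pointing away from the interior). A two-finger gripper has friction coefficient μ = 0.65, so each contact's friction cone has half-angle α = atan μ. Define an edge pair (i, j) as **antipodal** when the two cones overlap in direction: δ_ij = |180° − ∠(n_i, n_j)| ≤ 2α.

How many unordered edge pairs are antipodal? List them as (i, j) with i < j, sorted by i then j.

α = atan 0.65 = 33.02°;  2α = 66.05°
n_0 = (+0.7500, -0.6614)
n_1 = (+0.9415, -0.3371)
n_2 = (+0.9629, +0.2698)
n_3 = (-0.0626, +0.9980)
n_4 = (-0.7326, +0.6807)
n_5 = (-0.9555, -0.2950)
n_6 = (+0.4161, -0.9093)
  (0,1): δ = 158.29°  ·
  (0,2): δ = 122.94°  ·
  (0,3): δ = 45.00°  ✓
  (0,4): δ = 1.49°  ✓
  (0,5): δ = 58.57°  ✓
  (0,6): δ = 156.00°  ·
  (1,2): δ = 144.65°  ·
  (1,3): δ = 66.71°  ·
  (1,4): δ = 23.20°  ✓
  (1,5): δ = 36.86°  ✓
  (1,6): δ = 134.29°  ·
  (2,3): δ = 102.06°  ·
  (2,4): δ = 58.55°  ✓
  (2,5): δ = 1.51°  ✓
  (2,6): δ = 98.94°  ·
  (3,4): δ = 136.49°  ·
  (3,5): δ = 76.43°  ·
  (3,6): δ = 21.00°  ✓
  (4,5): δ = 119.94°  ·
  (4,6): δ = 22.51°  ✓
  (5,6): δ = 82.57°  ·
antipodal pairs: 9

count = 9; pairs: (0,3), (0,4), (0,5), (1,4), (1,5), (2,4), (2,5), (3,6), (4,6)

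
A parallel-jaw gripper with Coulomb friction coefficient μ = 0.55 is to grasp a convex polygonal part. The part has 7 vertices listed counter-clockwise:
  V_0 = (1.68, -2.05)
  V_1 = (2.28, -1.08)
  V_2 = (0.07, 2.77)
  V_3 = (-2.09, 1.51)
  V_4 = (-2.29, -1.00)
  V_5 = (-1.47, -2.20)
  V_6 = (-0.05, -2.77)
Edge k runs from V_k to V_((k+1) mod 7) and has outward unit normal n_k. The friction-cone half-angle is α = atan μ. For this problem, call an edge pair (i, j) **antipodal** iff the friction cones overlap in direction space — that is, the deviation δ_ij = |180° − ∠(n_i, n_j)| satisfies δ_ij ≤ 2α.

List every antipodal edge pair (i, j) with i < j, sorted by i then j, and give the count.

α = atan 0.55 = 28.81°;  2α = 57.62°
n_0 = (+0.8505, -0.5261)
n_1 = (+0.8673, +0.4978)
n_2 = (-0.5039, +0.8638)
n_3 = (-0.9968, +0.0794)
n_4 = (-0.8256, -0.5642)
n_5 = (-0.3725, -0.9280)
n_6 = (+0.3842, -0.9232)
  (0,1): δ = 118.40°  ·
  (0,2): δ = 28.00°  ✓
  (0,3): δ = 27.18°  ✓
  (0,4): δ = 66.09°  ·
  (0,5): δ = 99.87°  ·
  (0,6): δ = 144.34°  ·
  (1,2): δ = 89.60°  ·
  (1,3): δ = 34.41°  ✓
  (1,4): δ = 4.49°  ✓
  (1,5): δ = 38.27°  ✓
  (1,6): δ = 82.74°  ·
  (2,3): δ = 124.81°  ·
  (2,4): δ = 85.91°  ·
  (2,5): δ = 52.13°  ✓
  (2,6): δ = 7.66°  ✓
  (3,4): δ = 141.10°  ·
  (3,5): δ = 107.32°  ·
  (3,6): δ = 62.85°  ·
  (4,5): δ = 146.22°  ·
  (4,6): δ = 101.75°  ·
  (5,6): δ = 135.53°  ·
antipodal pairs: 7

count = 7; pairs: (0,2), (0,3), (1,3), (1,4), (1,5), (2,5), (2,6)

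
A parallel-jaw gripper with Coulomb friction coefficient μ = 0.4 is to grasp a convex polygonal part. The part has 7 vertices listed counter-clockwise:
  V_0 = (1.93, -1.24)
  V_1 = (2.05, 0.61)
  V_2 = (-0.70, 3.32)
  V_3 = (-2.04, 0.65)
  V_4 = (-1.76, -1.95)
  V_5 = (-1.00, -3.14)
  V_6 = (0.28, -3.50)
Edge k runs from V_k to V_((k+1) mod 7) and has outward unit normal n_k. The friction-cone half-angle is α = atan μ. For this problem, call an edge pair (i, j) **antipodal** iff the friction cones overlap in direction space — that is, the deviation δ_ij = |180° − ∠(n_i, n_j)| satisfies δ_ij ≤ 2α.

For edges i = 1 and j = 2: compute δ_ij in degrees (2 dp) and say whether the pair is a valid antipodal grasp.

α = atan 0.4 = 21.80°;  2α = 43.60°
edge 1: e_1 = (-2.75, +2.71);  n_1 = (+0.7019, +0.7123)
edge 2: e_2 = (-1.34, -2.67);  n_2 = (-0.8938, +0.4486)
∠(n_1, n_2) = 107.93°
δ = |180° − 107.93°| = 72.07°
72.07° > 2α = 43.60°  →  invalid

δ = 72.07°, invalid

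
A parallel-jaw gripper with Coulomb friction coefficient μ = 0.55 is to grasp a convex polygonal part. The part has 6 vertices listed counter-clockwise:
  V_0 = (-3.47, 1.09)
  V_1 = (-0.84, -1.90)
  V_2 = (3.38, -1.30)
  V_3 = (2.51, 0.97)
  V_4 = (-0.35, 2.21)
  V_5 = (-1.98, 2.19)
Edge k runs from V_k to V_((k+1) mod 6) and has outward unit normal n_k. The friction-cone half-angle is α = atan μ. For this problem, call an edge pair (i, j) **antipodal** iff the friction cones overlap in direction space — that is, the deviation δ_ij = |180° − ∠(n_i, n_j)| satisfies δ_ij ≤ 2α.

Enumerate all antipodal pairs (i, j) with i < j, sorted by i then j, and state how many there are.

count = 6; pairs: (0,2), (0,3), (0,4), (1,3), (1,4), (1,5)

α = atan 0.55 = 28.81°;  2α = 57.62°
n_0 = (-0.7509, -0.6605)
n_1 = (+0.1408, -0.9900)
n_2 = (+0.9338, +0.3579)
n_3 = (+0.3978, +0.9175)
n_4 = (-0.0123, +0.9999)
n_5 = (-0.5939, +0.8045)
  (0,1): δ = 123.24°  ·
  (0,2): δ = 20.36°  ✓
  (0,3): δ = 25.23°  ✓
  (0,4): δ = 49.37°  ✓
  (0,5): δ = 85.10°  ·
  (1,2): δ = 77.12°  ·
  (1,3): δ = 31.53°  ✓
  (1,4): δ = 7.39°  ✓
  (1,5): δ = 28.34°  ✓
  (2,3): δ = 134.41°  ·
  (2,4): δ = 110.27°  ·
  (2,5): δ = 74.53°  ·
  (3,4): δ = 155.86°  ·
  (3,5): δ = 120.12°  ·
  (4,5): δ = 144.27°  ·
antipodal pairs: 6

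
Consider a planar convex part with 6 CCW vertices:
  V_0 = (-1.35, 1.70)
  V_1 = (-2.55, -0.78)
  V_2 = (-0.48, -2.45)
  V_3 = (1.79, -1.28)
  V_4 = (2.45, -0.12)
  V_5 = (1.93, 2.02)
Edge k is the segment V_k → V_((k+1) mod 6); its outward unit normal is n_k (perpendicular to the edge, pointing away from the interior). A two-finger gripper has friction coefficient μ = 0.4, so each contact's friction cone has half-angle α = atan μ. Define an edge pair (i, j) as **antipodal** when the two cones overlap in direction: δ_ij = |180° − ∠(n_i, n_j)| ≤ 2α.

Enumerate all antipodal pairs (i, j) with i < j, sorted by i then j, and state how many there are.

α = atan 0.4 = 21.80°;  2α = 43.60°
n_0 = (-0.9002, +0.4356)
n_1 = (-0.6279, -0.7783)
n_2 = (+0.4581, -0.8889)
n_3 = (+0.8692, -0.4945)
n_4 = (+0.9717, +0.2361)
n_5 = (-0.0971, +0.9953)
  (0,1): δ = 103.07°  ·
  (0,2): δ = 36.91°  ✓
  (0,3): δ = 3.82°  ✓
  (0,4): δ = 39.48°  ✓
  (0,5): δ = 121.39°  ·
  (1,2): δ = 113.84°  ·
  (1,3): δ = 80.74°  ·
  (1,4): δ = 37.45°  ✓
  (1,5): δ = 44.47°  ·
  (2,3): δ = 146.91°  ·
  (2,4): δ = 103.61°  ·
  (2,5): δ = 21.70°  ✓
  (3,4): δ = 136.70°  ·
  (3,5): δ = 54.79°  ·
  (4,5): δ = 98.09°  ·
antipodal pairs: 5

count = 5; pairs: (0,2), (0,3), (0,4), (1,4), (2,5)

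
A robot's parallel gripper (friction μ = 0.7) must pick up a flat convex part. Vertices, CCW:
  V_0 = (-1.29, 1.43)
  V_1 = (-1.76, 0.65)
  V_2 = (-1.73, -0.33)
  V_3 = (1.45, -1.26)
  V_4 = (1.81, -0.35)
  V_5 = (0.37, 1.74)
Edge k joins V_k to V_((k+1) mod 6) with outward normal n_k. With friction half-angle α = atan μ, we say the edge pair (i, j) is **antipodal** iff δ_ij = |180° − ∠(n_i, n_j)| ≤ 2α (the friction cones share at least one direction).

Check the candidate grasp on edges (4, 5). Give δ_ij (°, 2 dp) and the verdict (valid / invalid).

α = atan 0.7 = 34.99°;  2α = 69.98°
edge 4: e_4 = (-1.44, +2.09);  n_4 = (+0.8235, +0.5674)
edge 5: e_5 = (-1.66, -0.31);  n_5 = (-0.1836, +0.9830)
∠(n_4, n_5) = 66.01°
δ = |180° − 66.01°| = 113.99°
113.99° > 2α = 69.98°  →  invalid

δ = 113.99°, invalid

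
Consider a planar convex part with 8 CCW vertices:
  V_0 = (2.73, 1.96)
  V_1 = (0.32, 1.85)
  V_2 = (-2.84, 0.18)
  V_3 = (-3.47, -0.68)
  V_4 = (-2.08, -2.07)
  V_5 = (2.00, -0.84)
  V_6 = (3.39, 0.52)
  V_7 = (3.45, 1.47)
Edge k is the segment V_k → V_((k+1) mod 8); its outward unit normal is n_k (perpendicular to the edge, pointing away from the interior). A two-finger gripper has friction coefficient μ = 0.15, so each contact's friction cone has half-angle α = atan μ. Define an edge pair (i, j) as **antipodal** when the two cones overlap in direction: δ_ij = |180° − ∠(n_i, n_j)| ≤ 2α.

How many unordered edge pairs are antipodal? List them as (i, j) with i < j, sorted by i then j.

count = 5; pairs: (0,4), (1,4), (1,5), (2,5), (3,7)

α = atan 0.15 = 8.53°;  2α = 17.06°
n_0 = (-0.0456, +0.9990)
n_1 = (-0.4672, +0.8841)
n_2 = (-0.8067, +0.5910)
n_3 = (-0.7071, -0.7071)
n_4 = (+0.2886, -0.9574)
n_5 = (+0.6994, -0.7148)
n_6 = (+0.9980, -0.0630)
n_7 = (+0.5626, +0.8267)
  (0,1): δ = 154.76°  ·
  (0,2): δ = 128.84°  ·
  (0,3): δ = 47.61°  ·
  (0,4): δ = 14.16°  ✓
  (0,5): δ = 41.76°  ·
  (0,6): δ = 83.77°  ·
  (0,7): δ = 143.15°  ·
  (1,2): δ = 154.08°  ·
  (1,3): δ = 72.86°  ·
  (1,4): δ = 11.08°  ✓
  (1,5): δ = 16.52°  ✓
  (1,6): δ = 58.53°  ·
  (1,7): δ = 117.91°  ·
  (2,3): δ = 98.78°  ·
  (2,4): δ = 37.00°  ·
  (2,5): δ = 9.40°  ✓
  (2,6): δ = 32.61°  ·
  (2,7): δ = 91.99°  ·
  (3,4): δ = 118.22°  ·
  (3,5): δ = 90.63°  ·
  (3,6): δ = 48.61°  ·
  (3,7): δ = 10.76°  ✓
  (4,5): δ = 152.40°  ·
  (4,6): δ = 110.39°  ·
  (4,7): δ = 51.01°  ·
  (5,6): δ = 137.99°  ·
  (5,7): δ = 78.61°  ·
  (6,7): δ = 120.62°  ·
antipodal pairs: 5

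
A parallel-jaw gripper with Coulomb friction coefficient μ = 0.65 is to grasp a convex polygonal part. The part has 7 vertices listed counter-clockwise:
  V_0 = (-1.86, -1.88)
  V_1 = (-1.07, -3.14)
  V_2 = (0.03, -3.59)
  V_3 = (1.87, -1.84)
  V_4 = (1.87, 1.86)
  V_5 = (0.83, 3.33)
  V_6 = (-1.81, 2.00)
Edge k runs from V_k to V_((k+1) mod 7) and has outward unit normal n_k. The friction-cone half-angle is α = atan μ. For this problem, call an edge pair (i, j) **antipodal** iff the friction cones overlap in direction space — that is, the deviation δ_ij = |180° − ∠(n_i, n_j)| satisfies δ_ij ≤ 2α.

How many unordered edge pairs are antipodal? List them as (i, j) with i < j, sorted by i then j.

count = 9; pairs: (0,3), (0,4), (1,4), (1,5), (2,5), (2,6), (3,5), (3,6), (4,6)

α = atan 0.65 = 33.02°;  2α = 66.05°
n_0 = (-0.8472, -0.5312)
n_1 = (-0.3786, -0.9255)
n_2 = (+0.6892, -0.7246)
n_3 = (+1.0000, -0.0000)
n_4 = (+0.8164, +0.5776)
n_5 = (-0.4499, +0.8931)
n_6 = (-0.9999, +0.0129)
  (0,1): δ = 144.34°  ·
  (0,2): δ = 78.52°  ·
  (0,3): δ = 32.09°  ✓
  (0,4): δ = 3.19°  ✓
  (0,5): δ = 84.65°  ·
  (0,6): δ = 147.17°  ·
  (1,2): δ = 114.19°  ·
  (1,3): δ = 67.75°  ·
  (1,4): δ = 32.47°  ✓
  (1,5): δ = 48.99°  ✓
  (1,6): δ = 111.51°  ·
  (2,3): δ = 133.56°  ·
  (2,4): δ = 98.29°  ·
  (2,5): δ = 16.83°  ✓
  (2,6): δ = 45.70°  ✓
  (3,4): δ = 144.72°  ·
  (3,5): δ = 63.26°  ✓
  (3,6): δ = 0.74°  ✓
  (4,5): δ = 98.54°  ·
  (4,6): δ = 36.02°  ✓
  (5,6): δ = 117.48°  ·
antipodal pairs: 9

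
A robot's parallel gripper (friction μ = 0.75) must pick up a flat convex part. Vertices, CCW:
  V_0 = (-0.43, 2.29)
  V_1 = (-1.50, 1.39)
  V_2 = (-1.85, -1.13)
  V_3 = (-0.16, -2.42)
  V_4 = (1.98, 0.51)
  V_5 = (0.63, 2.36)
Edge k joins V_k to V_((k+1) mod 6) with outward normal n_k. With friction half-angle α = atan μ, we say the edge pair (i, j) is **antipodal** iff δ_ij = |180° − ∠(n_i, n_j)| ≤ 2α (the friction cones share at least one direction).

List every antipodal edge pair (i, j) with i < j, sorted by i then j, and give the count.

α = atan 0.75 = 36.87°;  2α = 73.74°
n_0 = (-0.6437, +0.7653)
n_1 = (-0.9905, +0.1376)
n_2 = (-0.6068, -0.7949)
n_3 = (+0.8075, -0.5898)
n_4 = (+0.8078, +0.5895)
n_5 = (-0.0659, +0.9978)
  (0,1): δ = 137.98°  ·
  (0,2): δ = 77.42°  ·
  (0,3): δ = 13.79°  ✓
  (0,4): δ = 86.05°  ·
  (0,5): δ = 143.71°  ·
  (1,2): δ = 119.45°  ·
  (1,3): δ = 28.24°  ✓
  (1,4): δ = 44.03°  ✓
  (1,5): δ = 101.69°  ·
  (2,3): δ = 88.79°  ·
  (2,4): δ = 16.53°  ✓
  (2,5): δ = 41.13°  ✓
  (3,4): δ = 107.74°  ·
  (3,5): δ = 50.08°  ✓
  (4,5): δ = 122.34°  ·
antipodal pairs: 6

count = 6; pairs: (0,3), (1,3), (1,4), (2,4), (2,5), (3,5)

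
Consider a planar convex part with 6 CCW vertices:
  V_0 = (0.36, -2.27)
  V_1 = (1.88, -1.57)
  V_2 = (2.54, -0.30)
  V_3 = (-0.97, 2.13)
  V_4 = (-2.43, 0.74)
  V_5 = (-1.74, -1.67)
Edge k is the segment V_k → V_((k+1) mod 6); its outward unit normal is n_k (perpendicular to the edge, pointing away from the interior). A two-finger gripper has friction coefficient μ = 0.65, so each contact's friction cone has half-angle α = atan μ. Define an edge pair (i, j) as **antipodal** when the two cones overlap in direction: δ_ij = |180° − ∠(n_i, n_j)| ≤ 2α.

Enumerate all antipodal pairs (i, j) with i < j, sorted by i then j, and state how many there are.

α = atan 0.65 = 33.02°;  2α = 66.05°
n_0 = (+0.4183, -0.9083)
n_1 = (+0.8873, -0.4611)
n_2 = (+0.5692, +0.8222)
n_3 = (-0.6895, +0.7243)
n_4 = (-0.9614, -0.2752)
n_5 = (-0.2747, -0.9615)
  (0,1): δ = 142.19°  ·
  (0,2): δ = 59.42°  ✓
  (0,3): δ = 18.87°  ✓
  (0,4): δ = 81.25°  ·
  (0,5): δ = 139.33°  ·
  (1,2): δ = 97.23°  ·
  (1,3): δ = 18.95°  ✓
  (1,4): δ = 43.44°  ✓
  (1,5): δ = 101.51°  ·
  (2,3): δ = 101.71°  ·
  (2,4): δ = 39.33°  ✓
  (2,5): δ = 18.75°  ✓
  (3,4): δ = 117.62°  ·
  (3,5): δ = 59.54°  ✓
  (4,5): δ = 121.92°  ·
antipodal pairs: 7

count = 7; pairs: (0,2), (0,3), (1,3), (1,4), (2,4), (2,5), (3,5)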